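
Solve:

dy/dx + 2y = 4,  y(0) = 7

General solution: y = 2 + Ce^(-2x)
Applying y(0) = 7: C = 7 - 2 = 5
Particular solution: y = 2 + 5e^(-2x)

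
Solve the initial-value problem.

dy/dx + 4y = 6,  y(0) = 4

General solution: y = 3/2 + Ce^(-4x)
Applying y(0) = 4: C = 4 - 3/2 = 5/2
Particular solution: y = 3/2 + (5/2)e^(-4x)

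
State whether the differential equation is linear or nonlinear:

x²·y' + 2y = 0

Linear (y and its derivatives appear to the first power only, no products of y terms)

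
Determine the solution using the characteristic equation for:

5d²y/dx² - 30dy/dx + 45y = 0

Characteristic equation: 5r² - 30r + 45 = 0
Divide by 5: r² - 6r + 9 = 0
Factored: (r - 3)² = 0
Repeated root: r = 3
General solution: y = (C₁ + C₂x)e^(3x)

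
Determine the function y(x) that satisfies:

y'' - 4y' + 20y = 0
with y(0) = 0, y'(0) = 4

General solution: y = e^(2x)(C₁cos(4x) + C₂sin(4x))
Complex roots r = 2 ± 4i
Applying ICs: C₁ = 0, C₂ = 1
Particular solution: y = e^(2x)(sin(4x))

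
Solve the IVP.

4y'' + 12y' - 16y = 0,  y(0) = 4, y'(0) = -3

General solution: y = C₁e^x + C₂e^(-4x)
Applying ICs: C₁ = 13/5, C₂ = 7/5
Particular solution: y = (13/5)e^x + (7/5)e^(-4x)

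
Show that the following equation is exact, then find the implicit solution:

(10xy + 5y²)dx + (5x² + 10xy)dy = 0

Verify exactness: ∂M/∂y = ∂N/∂x ✓
Find F(x,y) such that ∂F/∂x = M, ∂F/∂y = N
Solution: 5x²y + 5xy² = C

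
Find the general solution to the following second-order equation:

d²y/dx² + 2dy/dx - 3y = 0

Characteristic equation: r² + 2r - 3 = 0
Roots: r = 1, -3 (distinct real)
General solution: y = C₁e^x + C₂e^(-3x)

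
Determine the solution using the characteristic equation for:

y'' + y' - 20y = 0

Characteristic equation: r² + r - 20 = 0
Roots: r = 4, -5 (distinct real)
General solution: y = C₁e^(4x) + C₂e^(-5x)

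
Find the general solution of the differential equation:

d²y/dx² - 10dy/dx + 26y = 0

Characteristic equation: r² - 10r + 26 = 0
Roots: r = 5 ± i (complex conjugates)
General solution: y = e^(5x)(C₁cos(x) + C₂sin(x))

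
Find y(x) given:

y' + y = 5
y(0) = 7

General solution: y = 5 + Ce^(-x)
Applying y(0) = 7: C = 7 - 5 = 2
Particular solution: y = 5 + 2e^(-x)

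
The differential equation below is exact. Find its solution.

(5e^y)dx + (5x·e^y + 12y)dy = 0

Verify exactness: ∂M/∂y = ∂N/∂x ✓
Find F(x,y) such that ∂F/∂x = M, ∂F/∂y = N
Solution: 5x·e^y + 6y² = C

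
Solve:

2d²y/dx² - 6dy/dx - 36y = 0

Characteristic equation: 2r² - 6r - 36 = 0
Divide by 2: r² - 3r - 18 = 0
Roots: r = 6, -3 (distinct real)
General solution: y = C₁e^(6x) + C₂e^(-3x)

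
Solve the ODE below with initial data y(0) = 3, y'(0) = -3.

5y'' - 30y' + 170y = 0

General solution: y = e^(3x)(C₁cos(5x) + C₂sin(5x))
Complex roots r = 3 ± 5i
Applying ICs: C₁ = 3, C₂ = -12/5
Particular solution: y = e^(3x)(3cos(5x) - (12/5)sin(5x))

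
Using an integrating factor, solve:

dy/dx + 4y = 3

Using integrating factor method:

General solution: y = 3/4 + Ce^(-4x)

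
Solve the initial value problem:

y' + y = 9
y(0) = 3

General solution: y = 9 + Ce^(-x)
Applying y(0) = 3: C = 3 - 9 = -6
Particular solution: y = 9 - 6e^(-x)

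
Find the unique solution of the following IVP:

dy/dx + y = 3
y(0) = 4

General solution: y = 3 + Ce^(-x)
Applying y(0) = 4: C = 4 - 3 = 1
Particular solution: y = 3 + e^(-x)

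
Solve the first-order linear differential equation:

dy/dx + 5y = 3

Using integrating factor method:

General solution: y = 3/5 + Ce^(-5x)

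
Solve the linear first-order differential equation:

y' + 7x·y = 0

Using integrating factor method:

General solution: y = Ce^(-7x^2/2)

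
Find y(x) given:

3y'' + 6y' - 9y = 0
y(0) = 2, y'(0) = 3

General solution: y = C₁e^x + C₂e^(-3x)
Applying ICs: C₁ = 9/4, C₂ = -1/4
Particular solution: y = (9/4)e^x - (1/4)e^(-3x)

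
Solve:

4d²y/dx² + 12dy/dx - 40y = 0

Characteristic equation: 4r² + 12r - 40 = 0
Divide by 4: r² + 3r - 10 = 0
Roots: r = 2, -5 (distinct real)
General solution: y = C₁e^(2x) + C₂e^(-5x)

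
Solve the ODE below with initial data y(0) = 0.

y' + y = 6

General solution: y = 6 + Ce^(-x)
Applying y(0) = 0: C = 0 - 6 = -6
Particular solution: y = 6 - 6e^(-x)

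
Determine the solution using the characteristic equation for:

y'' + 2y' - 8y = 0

Characteristic equation: r² + 2r - 8 = 0
Roots: r = 2, -4 (distinct real)
General solution: y = C₁e^(2x) + C₂e^(-4x)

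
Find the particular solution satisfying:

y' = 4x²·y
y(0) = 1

General solution: y = Ce^(4x³/3)
Applying IC y(0) = 1:
Particular solution: y = e^(4x³/3)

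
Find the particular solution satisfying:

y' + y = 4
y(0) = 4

General solution: y = 4 + Ce^(-x)
Applying y(0) = 4: C = 4 - 4 = 0
Particular solution: y = 4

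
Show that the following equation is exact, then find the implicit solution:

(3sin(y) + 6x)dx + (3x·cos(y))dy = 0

Verify exactness: ∂M/∂y = ∂N/∂x ✓
Find F(x,y) such that ∂F/∂x = M, ∂F/∂y = N
Solution: 3x·sin(y) + 3x² = C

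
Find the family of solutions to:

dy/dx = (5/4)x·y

Separating variables and integrating:
ln|y| = 5x^2/8 + C

General solution: y = Ce^(5x^2/8)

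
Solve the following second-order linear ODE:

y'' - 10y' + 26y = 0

Characteristic equation: r² - 10r + 26 = 0
Roots: r = 5 ± i (complex conjugates)
General solution: y = e^(5x)(C₁cos(x) + C₂sin(x))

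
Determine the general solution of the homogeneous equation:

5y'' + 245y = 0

Characteristic equation: 5r² + 245 = 0
Divide by 5: r² + 49 = 0
Roots: r = ±7i (complex conjugates)
General solution: y = C₁cos(7x) + C₂sin(7x)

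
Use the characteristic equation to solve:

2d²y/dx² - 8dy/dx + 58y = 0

Characteristic equation: 2r² - 8r + 58 = 0
Divide by 2: r² - 4r + 29 = 0
Roots: r = 2 ± 5i (complex conjugates)
General solution: y = e^(2x)(C₁cos(5x) + C₂sin(5x))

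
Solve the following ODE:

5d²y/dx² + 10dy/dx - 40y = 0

Characteristic equation: 5r² + 10r - 40 = 0
Divide by 5: r² + 2r - 8 = 0
Roots: r = 2, -4 (distinct real)
General solution: y = C₁e^(2x) + C₂e^(-4x)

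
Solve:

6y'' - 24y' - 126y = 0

Characteristic equation: 6r² - 24r - 126 = 0
Divide by 6: r² - 4r - 21 = 0
Roots: r = 7, -3 (distinct real)
General solution: y = C₁e^(7x) + C₂e^(-3x)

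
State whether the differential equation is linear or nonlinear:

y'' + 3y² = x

Nonlinear (y² term)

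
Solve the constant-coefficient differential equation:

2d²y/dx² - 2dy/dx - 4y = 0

Characteristic equation: 2r² - 2r - 4 = 0
Divide by 2: r² - r - 2 = 0
Roots: r = 2, -1 (distinct real)
General solution: y = C₁e^(2x) + C₂e^(-x)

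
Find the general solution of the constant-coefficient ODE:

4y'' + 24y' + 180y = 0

Characteristic equation: 4r² + 24r + 180 = 0
Divide by 4: r² + 6r + 45 = 0
Roots: r = -3 ± 6i (complex conjugates)
General solution: y = e^(-3x)(C₁cos(6x) + C₂sin(6x))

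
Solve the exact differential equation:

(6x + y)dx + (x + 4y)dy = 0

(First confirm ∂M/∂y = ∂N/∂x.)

Verify exactness: ∂M/∂y = ∂N/∂x ✓
Find F(x,y) such that ∂F/∂x = M, ∂F/∂y = N
Solution: 3x² + xy + 2y² = C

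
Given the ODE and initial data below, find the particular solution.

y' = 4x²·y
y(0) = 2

General solution: y = Ce^(4x³/3)
Applying IC y(0) = 2:
Particular solution: y = 2e^(4x³/3)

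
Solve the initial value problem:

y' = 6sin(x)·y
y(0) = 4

General solution: y = Ce^(-6cos(x))
Applying IC y(0) = 4:
Particular solution: y = 4e^(6(1-cos(x)))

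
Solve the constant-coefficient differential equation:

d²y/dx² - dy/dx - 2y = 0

Characteristic equation: r² - r - 2 = 0
Roots: r = 2, -1 (distinct real)
General solution: y = C₁e^(2x) + C₂e^(-x)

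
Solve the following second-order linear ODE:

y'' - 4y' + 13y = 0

Characteristic equation: r² - 4r + 13 = 0
Roots: r = 2 ± 3i (complex conjugates)
General solution: y = e^(2x)(C₁cos(3x) + C₂sin(3x))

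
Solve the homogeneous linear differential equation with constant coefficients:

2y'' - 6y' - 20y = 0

Characteristic equation: 2r² - 6r - 20 = 0
Divide by 2: r² - 3r - 10 = 0
Roots: r = 5, -2 (distinct real)
General solution: y = C₁e^(5x) + C₂e^(-2x)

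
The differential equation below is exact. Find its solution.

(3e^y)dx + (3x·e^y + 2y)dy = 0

Verify exactness: ∂M/∂y = ∂N/∂x ✓
Find F(x,y) such that ∂F/∂x = M, ∂F/∂y = N
Solution: 3x·e^y + y² = C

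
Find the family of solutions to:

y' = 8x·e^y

Separating variables and integrating:
-e^(-y) = 4x² + C

General solution: y = -ln(C - 4x²)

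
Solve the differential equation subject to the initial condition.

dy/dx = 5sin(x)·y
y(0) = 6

General solution: y = Ce^(-5cos(x))
Applying IC y(0) = 6:
Particular solution: y = 6e^(5(1-cos(x)))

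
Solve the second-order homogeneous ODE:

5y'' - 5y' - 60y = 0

Characteristic equation: 5r² - 5r - 60 = 0
Divide by 5: r² - r - 12 = 0
Roots: r = 4, -3 (distinct real)
General solution: y = C₁e^(4x) + C₂e^(-3x)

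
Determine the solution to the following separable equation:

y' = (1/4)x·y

Separating variables and integrating:
ln|y| = x^2/8 + C

General solution: y = Ce^(x^2/8)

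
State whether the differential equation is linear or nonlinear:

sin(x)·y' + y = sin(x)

Linear (y and its derivatives appear to the first power only, no products of y terms)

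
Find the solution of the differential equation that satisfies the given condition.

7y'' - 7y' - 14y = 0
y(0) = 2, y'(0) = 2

General solution: y = C₁e^(2x) + C₂e^(-x)
Applying ICs: C₁ = 4/3, C₂ = 2/3
Particular solution: y = (4/3)e^(2x) + (2/3)e^(-x)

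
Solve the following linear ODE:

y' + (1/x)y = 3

Using integrating factor method:

General solution: y = (3/2)x + C/x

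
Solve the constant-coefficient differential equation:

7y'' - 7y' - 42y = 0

Characteristic equation: 7r² - 7r - 42 = 0
Divide by 7: r² - r - 6 = 0
Roots: r = 3, -2 (distinct real)
General solution: y = C₁e^(3x) + C₂e^(-2x)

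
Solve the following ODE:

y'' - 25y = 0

Characteristic equation: r² - 25 = 0
Roots: r = 5, -5 (distinct real)
General solution: y = C₁e^(5x) + C₂e^(-5x)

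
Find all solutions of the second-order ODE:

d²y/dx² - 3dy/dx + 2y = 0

Characteristic equation: r² - 3r + 2 = 0
Roots: r = 2, 1 (distinct real)
General solution: y = C₁e^(2x) + C₂e^x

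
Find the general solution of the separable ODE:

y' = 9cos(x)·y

Separating variables and integrating:
ln|y| = 9sin(x) + C

General solution: y = Ce^(9sin(x))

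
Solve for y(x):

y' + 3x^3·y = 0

Using integrating factor method:

General solution: y = Ce^(-3x^4/4)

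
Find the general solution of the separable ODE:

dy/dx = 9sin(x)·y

Separating variables and integrating:
ln|y| = -9cos(x) + C

General solution: y = Ce^(-9cos(x))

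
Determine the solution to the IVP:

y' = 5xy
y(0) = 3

General solution: y = Ce^(5x²/2)
Applying IC y(0) = 3:
Particular solution: y = 3e^(5x²/2)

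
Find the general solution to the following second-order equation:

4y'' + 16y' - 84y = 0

Characteristic equation: 4r² + 16r - 84 = 0
Divide by 4: r² + 4r - 21 = 0
Roots: r = 3, -7 (distinct real)
General solution: y = C₁e^(3x) + C₂e^(-7x)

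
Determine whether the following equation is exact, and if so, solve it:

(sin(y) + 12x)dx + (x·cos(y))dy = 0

Verify exactness: ∂M/∂y = ∂N/∂x ✓
Find F(x,y) such that ∂F/∂x = M, ∂F/∂y = N
Solution: x·sin(y) + 6x² = C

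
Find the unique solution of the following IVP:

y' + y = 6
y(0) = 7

General solution: y = 6 + Ce^(-x)
Applying y(0) = 7: C = 7 - 6 = 1
Particular solution: y = 6 + e^(-x)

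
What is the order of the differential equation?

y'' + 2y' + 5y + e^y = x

The order is 2 (highest derivative is of order 2).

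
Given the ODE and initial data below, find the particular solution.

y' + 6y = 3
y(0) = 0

General solution: y = 1/2 + Ce^(-6x)
Applying y(0) = 0: C = 0 - 1/2 = -1/2
Particular solution: y = 1/2 - (1/2)e^(-6x)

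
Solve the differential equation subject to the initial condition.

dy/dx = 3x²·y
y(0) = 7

General solution: y = Ce^(x³)
Applying IC y(0) = 7:
Particular solution: y = 7e^(x³)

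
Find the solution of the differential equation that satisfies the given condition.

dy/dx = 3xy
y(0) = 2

General solution: y = Ce^(3x²/2)
Applying IC y(0) = 2:
Particular solution: y = 2e^(3x²/2)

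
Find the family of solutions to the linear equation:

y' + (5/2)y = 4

Using integrating factor method:

General solution: y = 8/5 + Ce^(-5x/2)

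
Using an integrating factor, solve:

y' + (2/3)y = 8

Using integrating factor method:

General solution: y = 12 + Ce^(-2x/3)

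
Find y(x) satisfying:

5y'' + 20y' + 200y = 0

Characteristic equation: 5r² + 20r + 200 = 0
Divide by 5: r² + 4r + 40 = 0
Roots: r = -2 ± 6i (complex conjugates)
General solution: y = e^(-2x)(C₁cos(6x) + C₂sin(6x))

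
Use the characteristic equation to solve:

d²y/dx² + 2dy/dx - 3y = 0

Characteristic equation: r² + 2r - 3 = 0
Roots: r = 1, -3 (distinct real)
General solution: y = C₁e^x + C₂e^(-3x)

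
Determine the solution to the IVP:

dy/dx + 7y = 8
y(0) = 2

General solution: y = 8/7 + Ce^(-7x)
Applying y(0) = 2: C = 2 - 8/7 = 6/7
Particular solution: y = 8/7 + (6/7)e^(-7x)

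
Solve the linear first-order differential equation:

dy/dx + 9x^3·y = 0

Using integrating factor method:

General solution: y = Ce^(-9x^4/4)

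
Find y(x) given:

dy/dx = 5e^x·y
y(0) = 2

General solution: y = Ce^(5e^x)
Applying IC y(0) = 2:
Particular solution: y = 2e^(5(e^x - 1))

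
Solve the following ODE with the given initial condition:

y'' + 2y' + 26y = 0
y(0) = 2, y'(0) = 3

General solution: y = e^(-x)(C₁cos(5x) + C₂sin(5x))
Complex roots r = -1 ± 5i
Applying ICs: C₁ = 2, C₂ = 1
Particular solution: y = e^(-x)(2cos(5x) + sin(5x))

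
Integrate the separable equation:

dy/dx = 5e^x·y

Separating variables and integrating:
ln|y| = 5e^x + C

General solution: y = Ce^(5e^x)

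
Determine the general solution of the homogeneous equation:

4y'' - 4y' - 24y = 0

Characteristic equation: 4r² - 4r - 24 = 0
Divide by 4: r² - r - 6 = 0
Roots: r = 3, -2 (distinct real)
General solution: y = C₁e^(3x) + C₂e^(-2x)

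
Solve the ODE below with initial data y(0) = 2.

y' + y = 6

General solution: y = 6 + Ce^(-x)
Applying y(0) = 2: C = 2 - 6 = -4
Particular solution: y = 6 - 4e^(-x)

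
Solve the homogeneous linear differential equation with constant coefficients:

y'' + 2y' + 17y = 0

Characteristic equation: r² + 2r + 17 = 0
Roots: r = -1 ± 4i (complex conjugates)
General solution: y = e^(-x)(C₁cos(4x) + C₂sin(4x))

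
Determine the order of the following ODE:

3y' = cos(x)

The order is 1 (highest derivative is of order 1).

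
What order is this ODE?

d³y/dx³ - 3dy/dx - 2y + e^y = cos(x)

The order is 3 (highest derivative is of order 3).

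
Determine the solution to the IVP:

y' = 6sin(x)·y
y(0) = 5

General solution: y = Ce^(-6cos(x))
Applying IC y(0) = 5:
Particular solution: y = 5e^(6(1-cos(x)))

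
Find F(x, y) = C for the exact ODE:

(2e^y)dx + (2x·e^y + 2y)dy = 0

Verify exactness: ∂M/∂y = ∂N/∂x ✓
Find F(x,y) such that ∂F/∂x = M, ∂F/∂y = N
Solution: 2x·e^y + y² = C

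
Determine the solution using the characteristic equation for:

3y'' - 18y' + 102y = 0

Characteristic equation: 3r² - 18r + 102 = 0
Divide by 3: r² - 6r + 34 = 0
Roots: r = 3 ± 5i (complex conjugates)
General solution: y = e^(3x)(C₁cos(5x) + C₂sin(5x))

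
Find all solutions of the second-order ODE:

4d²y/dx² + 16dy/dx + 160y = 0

Characteristic equation: 4r² + 16r + 160 = 0
Divide by 4: r² + 4r + 40 = 0
Roots: r = -2 ± 6i (complex conjugates)
General solution: y = e^(-2x)(C₁cos(6x) + C₂sin(6x))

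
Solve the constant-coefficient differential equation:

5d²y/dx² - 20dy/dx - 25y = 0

Characteristic equation: 5r² - 20r - 25 = 0
Divide by 5: r² - 4r - 5 = 0
Roots: r = 5, -1 (distinct real)
General solution: y = C₁e^(5x) + C₂e^(-x)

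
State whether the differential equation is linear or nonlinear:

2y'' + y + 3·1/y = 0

Nonlinear (1/y term)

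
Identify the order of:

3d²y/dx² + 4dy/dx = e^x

The order is 2 (highest derivative is of order 2).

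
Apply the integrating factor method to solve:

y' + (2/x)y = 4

Using integrating factor method:

General solution: y = (4/3)x + Cx^(-2)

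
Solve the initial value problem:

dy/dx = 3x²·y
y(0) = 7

General solution: y = Ce^(x³)
Applying IC y(0) = 7:
Particular solution: y = 7e^(x³)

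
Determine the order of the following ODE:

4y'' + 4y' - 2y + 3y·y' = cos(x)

The order is 2 (highest derivative is of order 2).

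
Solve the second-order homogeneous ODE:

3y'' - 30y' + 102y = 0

Characteristic equation: 3r² - 30r + 102 = 0
Divide by 3: r² - 10r + 34 = 0
Roots: r = 5 ± 3i (complex conjugates)
General solution: y = e^(5x)(C₁cos(3x) + C₂sin(3x))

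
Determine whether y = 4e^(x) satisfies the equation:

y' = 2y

Verification:
y = 4e^(x)
y' = 4e^(x)
But 2y = 8e^(x)
y' ≠ 2y — the derivative does not match

No, it is not a solution.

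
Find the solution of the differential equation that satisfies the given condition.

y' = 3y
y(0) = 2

General solution: y = Ce^(3x)
Applying IC y(0) = 2:
Particular solution: y = 2e^(3x)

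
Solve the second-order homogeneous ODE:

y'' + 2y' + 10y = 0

Characteristic equation: r² + 2r + 10 = 0
Roots: r = -1 ± 3i (complex conjugates)
General solution: y = e^(-x)(C₁cos(3x) + C₂sin(3x))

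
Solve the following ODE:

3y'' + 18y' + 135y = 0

Characteristic equation: 3r² + 18r + 135 = 0
Divide by 3: r² + 6r + 45 = 0
Roots: r = -3 ± 6i (complex conjugates)
General solution: y = e^(-3x)(C₁cos(6x) + C₂sin(6x))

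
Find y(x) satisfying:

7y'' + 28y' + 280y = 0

Characteristic equation: 7r² + 28r + 280 = 0
Divide by 7: r² + 4r + 40 = 0
Roots: r = -2 ± 6i (complex conjugates)
General solution: y = e^(-2x)(C₁cos(6x) + C₂sin(6x))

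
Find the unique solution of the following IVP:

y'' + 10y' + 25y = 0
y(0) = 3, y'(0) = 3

General solution: y = (C₁ + C₂x)e^(-5x)
Repeated root r = -5
Applying ICs: C₁ = 3, C₂ = 18
Particular solution: y = (3 + 18x)e^(-5x)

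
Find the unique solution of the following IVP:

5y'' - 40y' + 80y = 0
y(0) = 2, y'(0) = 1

General solution: y = (C₁ + C₂x)e^(4x)
Repeated root r = 4
Applying ICs: C₁ = 2, C₂ = -7
Particular solution: y = (2 - 7x)e^(4x)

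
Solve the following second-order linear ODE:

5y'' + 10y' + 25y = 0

Characteristic equation: 5r² + 10r + 25 = 0
Divide by 5: r² + 2r + 5 = 0
Roots: r = -1 ± 2i (complex conjugates)
General solution: y = e^(-x)(C₁cos(2x) + C₂sin(2x))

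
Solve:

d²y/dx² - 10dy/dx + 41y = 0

Characteristic equation: r² - 10r + 41 = 0
Roots: r = 5 ± 4i (complex conjugates)
General solution: y = e^(5x)(C₁cos(4x) + C₂sin(4x))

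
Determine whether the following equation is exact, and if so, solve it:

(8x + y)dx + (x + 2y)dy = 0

Verify exactness: ∂M/∂y = ∂N/∂x ✓
Find F(x,y) such that ∂F/∂x = M, ∂F/∂y = N
Solution: 4x² + xy + y² = C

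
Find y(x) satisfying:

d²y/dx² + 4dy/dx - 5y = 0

Characteristic equation: r² + 4r - 5 = 0
Roots: r = 1, -5 (distinct real)
General solution: y = C₁e^x + C₂e^(-5x)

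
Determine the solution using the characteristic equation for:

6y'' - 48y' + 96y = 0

Characteristic equation: 6r² - 48r + 96 = 0
Divide by 6: r² - 8r + 16 = 0
Factored: (r - 4)² = 0
Repeated root: r = 4
General solution: y = (C₁ + C₂x)e^(4x)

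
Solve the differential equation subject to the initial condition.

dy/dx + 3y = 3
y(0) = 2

General solution: y = 1 + Ce^(-3x)
Applying y(0) = 2: C = 2 - 1 = 1
Particular solution: y = 1 + e^(-3x)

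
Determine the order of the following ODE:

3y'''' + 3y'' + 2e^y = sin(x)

The order is 4 (highest derivative is of order 4).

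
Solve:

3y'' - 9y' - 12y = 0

Characteristic equation: 3r² - 9r - 12 = 0
Divide by 3: r² - 3r - 4 = 0
Roots: r = 4, -1 (distinct real)
General solution: y = C₁e^(4x) + C₂e^(-x)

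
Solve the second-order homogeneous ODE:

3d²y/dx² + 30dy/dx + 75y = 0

Characteristic equation: 3r² + 30r + 75 = 0
Divide by 3: r² + 10r + 25 = 0
Factored: (r + 5)² = 0
Repeated root: r = -5
General solution: y = (C₁ + C₂x)e^(-5x)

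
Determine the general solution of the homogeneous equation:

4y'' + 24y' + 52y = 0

Characteristic equation: 4r² + 24r + 52 = 0
Divide by 4: r² + 6r + 13 = 0
Roots: r = -3 ± 2i (complex conjugates)
General solution: y = e^(-3x)(C₁cos(2x) + C₂sin(2x))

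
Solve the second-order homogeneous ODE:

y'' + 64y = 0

Characteristic equation: r² + 64 = 0
Roots: r = ±8i (complex conjugates)
General solution: y = C₁cos(8x) + C₂sin(8x)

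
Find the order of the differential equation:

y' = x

The order is 1 (highest derivative is of order 1).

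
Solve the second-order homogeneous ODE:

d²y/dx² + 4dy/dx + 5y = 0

Characteristic equation: r² + 4r + 5 = 0
Roots: r = -2 ± i (complex conjugates)
General solution: y = e^(-2x)(C₁cos(x) + C₂sin(x))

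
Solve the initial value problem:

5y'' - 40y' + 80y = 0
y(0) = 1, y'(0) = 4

General solution: y = (C₁ + C₂x)e^(4x)
Repeated root r = 4
Applying ICs: C₁ = 1, C₂ = 0
Particular solution: y = e^(4x)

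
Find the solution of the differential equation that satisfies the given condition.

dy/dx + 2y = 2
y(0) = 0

General solution: y = 1 + Ce^(-2x)
Applying y(0) = 0: C = 0 - 1 = -1
Particular solution: y = 1 - e^(-2x)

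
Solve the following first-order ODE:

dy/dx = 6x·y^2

Separating variables and integrating:
-1/y = 3x^2 + C

General solution: y^-1 = -3x^2 + C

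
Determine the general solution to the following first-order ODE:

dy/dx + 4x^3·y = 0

Using integrating factor method:

General solution: y = Ce^(-x^4)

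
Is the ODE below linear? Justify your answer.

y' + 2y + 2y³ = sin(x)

No. Nonlinear (y³ term)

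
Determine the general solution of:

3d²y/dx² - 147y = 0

Characteristic equation: 3r² - 147 = 0
Divide by 3: r² - 49 = 0
Roots: r = 7, -7 (distinct real)
General solution: y = C₁e^(7x) + C₂e^(-7x)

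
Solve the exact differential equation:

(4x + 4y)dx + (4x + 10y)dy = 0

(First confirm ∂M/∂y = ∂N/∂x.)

Verify exactness: ∂M/∂y = ∂N/∂x ✓
Find F(x,y) such that ∂F/∂x = M, ∂F/∂y = N
Solution: 2x² + 4xy + 5y² = C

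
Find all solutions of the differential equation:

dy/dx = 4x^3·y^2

Separating variables and integrating:
-1/y = x^4 + C

General solution: y^-1 = -x^4 + C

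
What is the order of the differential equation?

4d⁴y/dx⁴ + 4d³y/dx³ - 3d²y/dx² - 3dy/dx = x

The order is 4 (highest derivative is of order 4).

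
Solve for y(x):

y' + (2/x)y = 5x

Using integrating factor method:

General solution: y = (5/4)x^2 + Cx^(-2)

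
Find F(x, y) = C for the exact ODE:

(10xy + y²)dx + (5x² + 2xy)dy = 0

Verify exactness: ∂M/∂y = ∂N/∂x ✓
Find F(x,y) such that ∂F/∂x = M, ∂F/∂y = N
Solution: 5x²y + xy² = C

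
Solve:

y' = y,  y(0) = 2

General solution: y = Ce^x
Applying IC y(0) = 2:
Particular solution: y = 2e^x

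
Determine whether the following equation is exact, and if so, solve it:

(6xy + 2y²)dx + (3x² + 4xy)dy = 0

Verify exactness: ∂M/∂y = ∂N/∂x ✓
Find F(x,y) such that ∂F/∂x = M, ∂F/∂y = N
Solution: 3x²y + 2xy² = C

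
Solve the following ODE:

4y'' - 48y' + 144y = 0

Characteristic equation: 4r² - 48r + 144 = 0
Divide by 4: r² - 12r + 36 = 0
Factored: (r - 6)² = 0
Repeated root: r = 6
General solution: y = (C₁ + C₂x)e^(6x)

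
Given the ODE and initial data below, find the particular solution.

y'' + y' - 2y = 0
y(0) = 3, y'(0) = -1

General solution: y = C₁e^x + C₂e^(-2x)
Applying ICs: C₁ = 5/3, C₂ = 4/3
Particular solution: y = (5/3)e^x + (4/3)e^(-2x)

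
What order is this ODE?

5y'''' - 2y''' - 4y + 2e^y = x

The order is 4 (highest derivative is of order 4).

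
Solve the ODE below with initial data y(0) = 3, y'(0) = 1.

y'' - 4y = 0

General solution: y = C₁e^(2x) + C₂e^(-2x)
Applying ICs: C₁ = 7/4, C₂ = 5/4
Particular solution: y = (7/4)e^(2x) + (5/4)e^(-2x)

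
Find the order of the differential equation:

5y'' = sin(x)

The order is 2 (highest derivative is of order 2).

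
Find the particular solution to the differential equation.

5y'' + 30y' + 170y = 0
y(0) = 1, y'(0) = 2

General solution: y = e^(-3x)(C₁cos(5x) + C₂sin(5x))
Complex roots r = -3 ± 5i
Applying ICs: C₁ = 1, C₂ = 1
Particular solution: y = e^(-3x)(cos(5x) + sin(5x))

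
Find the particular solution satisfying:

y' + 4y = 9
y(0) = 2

General solution: y = 9/4 + Ce^(-4x)
Applying y(0) = 2: C = 2 - 9/4 = -1/4
Particular solution: y = 9/4 - (1/4)e^(-4x)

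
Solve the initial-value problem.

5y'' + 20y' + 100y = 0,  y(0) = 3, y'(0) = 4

General solution: y = e^(-2x)(C₁cos(4x) + C₂sin(4x))
Complex roots r = -2 ± 4i
Applying ICs: C₁ = 3, C₂ = 5/2
Particular solution: y = e^(-2x)(3cos(4x) + (5/2)sin(4x))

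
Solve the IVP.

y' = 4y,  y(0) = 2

General solution: y = Ce^(4x)
Applying IC y(0) = 2:
Particular solution: y = 2e^(4x)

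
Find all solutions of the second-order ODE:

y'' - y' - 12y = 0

Characteristic equation: r² - r - 12 = 0
Roots: r = 4, -3 (distinct real)
General solution: y = C₁e^(4x) + C₂e^(-3x)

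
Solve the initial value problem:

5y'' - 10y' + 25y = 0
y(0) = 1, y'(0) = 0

General solution: y = e^x(C₁cos(2x) + C₂sin(2x))
Complex roots r = 1 ± 2i
Applying ICs: C₁ = 1, C₂ = -1/2
Particular solution: y = e^x(cos(2x) - (1/2)sin(2x))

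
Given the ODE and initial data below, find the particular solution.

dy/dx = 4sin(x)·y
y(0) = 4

General solution: y = Ce^(-4cos(x))
Applying IC y(0) = 4:
Particular solution: y = 4e^(4(1-cos(x)))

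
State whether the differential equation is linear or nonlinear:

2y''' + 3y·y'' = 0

Nonlinear (y·y'' term)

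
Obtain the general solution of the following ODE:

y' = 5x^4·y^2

Separating variables and integrating:
-1/y = x^5 + C

General solution: y^-1 = -x^5 + C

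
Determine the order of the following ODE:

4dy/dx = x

The order is 1 (highest derivative is of order 1).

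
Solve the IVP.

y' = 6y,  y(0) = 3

General solution: y = Ce^(6x)
Applying IC y(0) = 3:
Particular solution: y = 3e^(6x)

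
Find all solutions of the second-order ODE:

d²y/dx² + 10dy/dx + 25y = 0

Characteristic equation: r² + 10r + 25 = 0
Factored: (r + 5)² = 0
Repeated root: r = -5
General solution: y = (C₁ + C₂x)e^(-5x)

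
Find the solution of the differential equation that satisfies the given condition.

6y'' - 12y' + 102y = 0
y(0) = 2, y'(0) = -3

General solution: y = e^x(C₁cos(4x) + C₂sin(4x))
Complex roots r = 1 ± 4i
Applying ICs: C₁ = 2, C₂ = -5/4
Particular solution: y = e^x(2cos(4x) - (5/4)sin(4x))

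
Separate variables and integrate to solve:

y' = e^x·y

Separating variables and integrating:
ln|y| = e^x + C

General solution: y = Ce^(e^x)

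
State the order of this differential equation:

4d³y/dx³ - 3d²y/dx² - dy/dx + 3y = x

The order is 3 (highest derivative is of order 3).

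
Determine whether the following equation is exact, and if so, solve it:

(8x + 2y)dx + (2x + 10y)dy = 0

Verify exactness: ∂M/∂y = ∂N/∂x ✓
Find F(x,y) such that ∂F/∂x = M, ∂F/∂y = N
Solution: 4x² + 2xy + 5y² = C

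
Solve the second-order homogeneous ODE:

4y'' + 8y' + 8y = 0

Characteristic equation: 4r² + 8r + 8 = 0
Divide by 4: r² + 2r + 2 = 0
Roots: r = -1 ± i (complex conjugates)
General solution: y = e^(-x)(C₁cos(x) + C₂sin(x))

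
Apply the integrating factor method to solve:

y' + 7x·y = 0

Using integrating factor method:

General solution: y = Ce^(-7x^2/2)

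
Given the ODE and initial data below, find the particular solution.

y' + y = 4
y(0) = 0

General solution: y = 4 + Ce^(-x)
Applying y(0) = 0: C = 0 - 4 = -4
Particular solution: y = 4 - 4e^(-x)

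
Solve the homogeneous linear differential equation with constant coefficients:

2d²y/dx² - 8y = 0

Characteristic equation: 2r² - 8 = 0
Divide by 2: r² - 4 = 0
Roots: r = 2, -2 (distinct real)
General solution: y = C₁e^(2x) + C₂e^(-2x)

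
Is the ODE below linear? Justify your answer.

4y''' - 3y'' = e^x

Yes. Linear (y and its derivatives appear to the first power only, no products of y terms)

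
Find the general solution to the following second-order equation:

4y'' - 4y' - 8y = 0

Characteristic equation: 4r² - 4r - 8 = 0
Divide by 4: r² - r - 2 = 0
Roots: r = 2, -1 (distinct real)
General solution: y = C₁e^(2x) + C₂e^(-x)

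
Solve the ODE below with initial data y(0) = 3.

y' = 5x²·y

General solution: y = Ce^(5x³/3)
Applying IC y(0) = 3:
Particular solution: y = 3e^(5x³/3)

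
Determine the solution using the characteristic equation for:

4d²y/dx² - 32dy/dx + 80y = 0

Characteristic equation: 4r² - 32r + 80 = 0
Divide by 4: r² - 8r + 20 = 0
Roots: r = 4 ± 2i (complex conjugates)
General solution: y = e^(4x)(C₁cos(2x) + C₂sin(2x))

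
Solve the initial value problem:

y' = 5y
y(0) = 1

General solution: y = Ce^(5x)
Applying IC y(0) = 1:
Particular solution: y = e^(5x)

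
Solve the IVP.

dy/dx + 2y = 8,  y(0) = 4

General solution: y = 4 + Ce^(-2x)
Applying y(0) = 4: C = 4 - 4 = 0
Particular solution: y = 4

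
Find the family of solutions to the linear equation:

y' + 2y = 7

Using integrating factor method:

General solution: y = 7/2 + Ce^(-2x)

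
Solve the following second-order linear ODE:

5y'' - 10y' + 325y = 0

Characteristic equation: 5r² - 10r + 325 = 0
Divide by 5: r² - 2r + 65 = 0
Roots: r = 1 ± 8i (complex conjugates)
General solution: y = e^x(C₁cos(8x) + C₂sin(8x))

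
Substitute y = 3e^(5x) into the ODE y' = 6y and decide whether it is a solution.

Verification:
y = 3e^(5x)
y' = 15e^(5x)
But 6y = 18e^(5x)
y' ≠ 6y — the derivative does not match

No, it is not a solution.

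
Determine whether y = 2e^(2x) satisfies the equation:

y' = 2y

Verification:
y = 2e^(2x)
y' = 4e^(2x)
2y = 4e^(2x)
y' = 2y ✓

Yes, it is a solution.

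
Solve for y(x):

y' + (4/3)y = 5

Using integrating factor method:

General solution: y = 15/4 + Ce^(-4x/3)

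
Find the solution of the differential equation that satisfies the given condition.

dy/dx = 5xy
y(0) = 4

General solution: y = Ce^(5x²/2)
Applying IC y(0) = 4:
Particular solution: y = 4e^(5x²/2)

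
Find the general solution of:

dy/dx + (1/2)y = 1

Using integrating factor method:

General solution: y = 2 + Ce^(-x/2)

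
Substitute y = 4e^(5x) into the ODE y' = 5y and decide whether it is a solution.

Verification:
y = 4e^(5x)
y' = 20e^(5x)
5y = 20e^(5x)
y' = 5y ✓

Yes, it is a solution.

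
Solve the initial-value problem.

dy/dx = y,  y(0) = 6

General solution: y = Ce^x
Applying IC y(0) = 6:
Particular solution: y = 6e^x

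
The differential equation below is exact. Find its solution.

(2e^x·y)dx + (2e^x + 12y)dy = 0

Verify exactness: ∂M/∂y = ∂N/∂x ✓
Find F(x,y) such that ∂F/∂x = M, ∂F/∂y = N
Solution: 2e^x·y + 6y² = C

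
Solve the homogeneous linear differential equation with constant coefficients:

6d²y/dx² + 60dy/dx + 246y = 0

Characteristic equation: 6r² + 60r + 246 = 0
Divide by 6: r² + 10r + 41 = 0
Roots: r = -5 ± 4i (complex conjugates)
General solution: y = e^(-5x)(C₁cos(4x) + C₂sin(4x))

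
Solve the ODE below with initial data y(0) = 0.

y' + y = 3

General solution: y = 3 + Ce^(-x)
Applying y(0) = 0: C = 0 - 3 = -3
Particular solution: y = 3 - 3e^(-x)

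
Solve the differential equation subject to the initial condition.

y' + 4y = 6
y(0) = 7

General solution: y = 3/2 + Ce^(-4x)
Applying y(0) = 7: C = 7 - 3/2 = 11/2
Particular solution: y = 3/2 + (11/2)e^(-4x)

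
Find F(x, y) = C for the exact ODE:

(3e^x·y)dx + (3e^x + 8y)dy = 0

Verify exactness: ∂M/∂y = ∂N/∂x ✓
Find F(x,y) such that ∂F/∂x = M, ∂F/∂y = N
Solution: 3e^x·y + 4y² = C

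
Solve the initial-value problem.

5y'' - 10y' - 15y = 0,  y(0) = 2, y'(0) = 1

General solution: y = C₁e^(3x) + C₂e^(-x)
Applying ICs: C₁ = 3/4, C₂ = 5/4
Particular solution: y = (3/4)e^(3x) + (5/4)e^(-x)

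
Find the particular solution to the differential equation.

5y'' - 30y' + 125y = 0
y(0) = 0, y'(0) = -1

General solution: y = e^(3x)(C₁cos(4x) + C₂sin(4x))
Complex roots r = 3 ± 4i
Applying ICs: C₁ = 0, C₂ = -1/4
Particular solution: y = e^(3x)(-(1/4)sin(4x))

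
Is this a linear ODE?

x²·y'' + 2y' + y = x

Yes. Linear (y and its derivatives appear to the first power only, no products of y terms)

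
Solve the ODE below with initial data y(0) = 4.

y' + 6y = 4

General solution: y = 2/3 + Ce^(-6x)
Applying y(0) = 4: C = 4 - 2/3 = 10/3
Particular solution: y = 2/3 + (10/3)e^(-6x)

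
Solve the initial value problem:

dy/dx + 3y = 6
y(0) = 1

General solution: y = 2 + Ce^(-3x)
Applying y(0) = 1: C = 1 - 2 = -1
Particular solution: y = 2 - e^(-3x)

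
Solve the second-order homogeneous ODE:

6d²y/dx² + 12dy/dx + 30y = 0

Characteristic equation: 6r² + 12r + 30 = 0
Divide by 6: r² + 2r + 5 = 0
Roots: r = -1 ± 2i (complex conjugates)
General solution: y = e^(-x)(C₁cos(2x) + C₂sin(2x))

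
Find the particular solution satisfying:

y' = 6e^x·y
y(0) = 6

General solution: y = Ce^(6e^x)
Applying IC y(0) = 6:
Particular solution: y = 6e^(6(e^x - 1))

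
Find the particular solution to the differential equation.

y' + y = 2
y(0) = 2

General solution: y = 2 + Ce^(-x)
Applying y(0) = 2: C = 2 - 2 = 0
Particular solution: y = 2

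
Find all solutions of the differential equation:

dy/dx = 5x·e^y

Separating variables and integrating:
-e^(-y) = 5x²/2 + C

General solution: y = -ln(C - 5x²/2)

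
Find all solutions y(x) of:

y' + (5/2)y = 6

Using integrating factor method:

General solution: y = 12/5 + Ce^(-5x/2)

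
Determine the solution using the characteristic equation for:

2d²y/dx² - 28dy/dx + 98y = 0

Characteristic equation: 2r² - 28r + 98 = 0
Divide by 2: r² - 14r + 49 = 0
Factored: (r - 7)² = 0
Repeated root: r = 7
General solution: y = (C₁ + C₂x)e^(7x)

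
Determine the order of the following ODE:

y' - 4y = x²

The order is 1 (highest derivative is of order 1).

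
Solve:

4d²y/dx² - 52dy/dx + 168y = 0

Characteristic equation: 4r² - 52r + 168 = 0
Divide by 4: r² - 13r + 42 = 0
Roots: r = 6, 7 (distinct real)
General solution: y = C₁e^(6x) + C₂e^(7x)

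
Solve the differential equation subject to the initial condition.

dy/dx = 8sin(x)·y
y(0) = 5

General solution: y = Ce^(-8cos(x))
Applying IC y(0) = 5:
Particular solution: y = 5e^(8(1-cos(x)))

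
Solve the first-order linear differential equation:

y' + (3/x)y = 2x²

Using integrating factor method:

General solution: y = (1/3)x^3 + Cx^(-3)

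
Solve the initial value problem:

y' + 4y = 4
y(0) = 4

General solution: y = 1 + Ce^(-4x)
Applying y(0) = 4: C = 4 - 1 = 3
Particular solution: y = 1 + 3e^(-4x)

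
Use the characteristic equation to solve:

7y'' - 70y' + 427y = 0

Characteristic equation: 7r² - 70r + 427 = 0
Divide by 7: r² - 10r + 61 = 0
Roots: r = 5 ± 6i (complex conjugates)
General solution: y = e^(5x)(C₁cos(6x) + C₂sin(6x))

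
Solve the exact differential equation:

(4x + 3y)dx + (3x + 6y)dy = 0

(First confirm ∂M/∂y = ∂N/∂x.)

Verify exactness: ∂M/∂y = ∂N/∂x ✓
Find F(x,y) such that ∂F/∂x = M, ∂F/∂y = N
Solution: 2x² + 3xy + 3y² = C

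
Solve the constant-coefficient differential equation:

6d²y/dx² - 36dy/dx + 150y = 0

Characteristic equation: 6r² - 36r + 150 = 0
Divide by 6: r² - 6r + 25 = 0
Roots: r = 3 ± 4i (complex conjugates)
General solution: y = e^(3x)(C₁cos(4x) + C₂sin(4x))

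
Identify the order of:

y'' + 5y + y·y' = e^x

The order is 2 (highest derivative is of order 2).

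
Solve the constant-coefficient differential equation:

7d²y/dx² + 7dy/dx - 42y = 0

Characteristic equation: 7r² + 7r - 42 = 0
Divide by 7: r² + r - 6 = 0
Roots: r = 2, -3 (distinct real)
General solution: y = C₁e^(2x) + C₂e^(-3x)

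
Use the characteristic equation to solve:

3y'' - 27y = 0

Characteristic equation: 3r² - 27 = 0
Divide by 3: r² - 9 = 0
Roots: r = 3, -3 (distinct real)
General solution: y = C₁e^(3x) + C₂e^(-3x)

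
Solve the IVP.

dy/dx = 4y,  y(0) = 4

General solution: y = Ce^(4x)
Applying IC y(0) = 4:
Particular solution: y = 4e^(4x)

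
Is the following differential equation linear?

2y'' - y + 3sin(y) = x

No. Nonlinear (sin(y) is nonlinear in y)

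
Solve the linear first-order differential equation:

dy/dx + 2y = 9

Using integrating factor method:

General solution: y = 9/2 + Ce^(-2x)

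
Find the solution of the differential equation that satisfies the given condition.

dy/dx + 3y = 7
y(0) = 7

General solution: y = 7/3 + Ce^(-3x)
Applying y(0) = 7: C = 7 - 7/3 = 14/3
Particular solution: y = 7/3 + (14/3)e^(-3x)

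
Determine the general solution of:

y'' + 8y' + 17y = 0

Characteristic equation: r² + 8r + 17 = 0
Roots: r = -4 ± i (complex conjugates)
General solution: y = e^(-4x)(C₁cos(x) + C₂sin(x))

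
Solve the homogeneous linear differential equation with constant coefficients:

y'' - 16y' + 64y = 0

Characteristic equation: r² - 16r + 64 = 0
Factored: (r - 8)² = 0
Repeated root: r = 8
General solution: y = (C₁ + C₂x)e^(8x)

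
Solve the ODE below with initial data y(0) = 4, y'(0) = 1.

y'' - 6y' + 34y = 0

General solution: y = e^(3x)(C₁cos(5x) + C₂sin(5x))
Complex roots r = 3 ± 5i
Applying ICs: C₁ = 4, C₂ = -11/5
Particular solution: y = e^(3x)(4cos(5x) - (11/5)sin(5x))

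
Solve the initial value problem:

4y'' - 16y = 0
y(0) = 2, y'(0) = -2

General solution: y = C₁e^(2x) + C₂e^(-2x)
Applying ICs: C₁ = 1/2, C₂ = 3/2
Particular solution: y = (1/2)e^(2x) + (3/2)e^(-2x)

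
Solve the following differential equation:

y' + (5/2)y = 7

Using integrating factor method:

General solution: y = 14/5 + Ce^(-5x/2)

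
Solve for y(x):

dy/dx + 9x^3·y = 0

Using integrating factor method:

General solution: y = Ce^(-9x^4/4)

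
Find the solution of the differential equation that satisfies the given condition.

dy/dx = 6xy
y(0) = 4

General solution: y = Ce^(3x²)
Applying IC y(0) = 4:
Particular solution: y = 4e^(3x²)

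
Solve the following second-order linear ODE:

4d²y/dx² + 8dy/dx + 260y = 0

Characteristic equation: 4r² + 8r + 260 = 0
Divide by 4: r² + 2r + 65 = 0
Roots: r = -1 ± 8i (complex conjugates)
General solution: y = e^(-x)(C₁cos(8x) + C₂sin(8x))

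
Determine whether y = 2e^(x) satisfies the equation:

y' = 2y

Verification:
y = 2e^(x)
y' = 2e^(x)
But 2y = 4e^(x)
y' ≠ 2y — the derivative does not match

No, it is not a solution.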